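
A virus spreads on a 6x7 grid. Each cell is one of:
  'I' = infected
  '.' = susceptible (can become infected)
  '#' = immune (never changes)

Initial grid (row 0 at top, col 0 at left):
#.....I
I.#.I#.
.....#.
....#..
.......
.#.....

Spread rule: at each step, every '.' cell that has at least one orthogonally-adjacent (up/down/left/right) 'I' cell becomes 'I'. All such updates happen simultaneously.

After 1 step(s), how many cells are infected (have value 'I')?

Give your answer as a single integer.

Answer: 10

Derivation:
Step 0 (initial): 3 infected
Step 1: +7 new -> 10 infected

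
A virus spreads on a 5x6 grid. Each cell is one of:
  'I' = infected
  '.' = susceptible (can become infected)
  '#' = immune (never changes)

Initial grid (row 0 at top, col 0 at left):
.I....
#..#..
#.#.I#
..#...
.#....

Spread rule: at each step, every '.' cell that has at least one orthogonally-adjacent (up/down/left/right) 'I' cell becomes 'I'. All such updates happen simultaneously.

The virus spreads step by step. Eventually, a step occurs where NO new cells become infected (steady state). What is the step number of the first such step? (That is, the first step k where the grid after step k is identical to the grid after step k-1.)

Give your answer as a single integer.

Answer: 6

Derivation:
Step 0 (initial): 2 infected
Step 1: +6 new -> 8 infected
Step 2: +8 new -> 16 infected
Step 3: +4 new -> 20 infected
Step 4: +2 new -> 22 infected
Step 5: +1 new -> 23 infected
Step 6: +0 new -> 23 infected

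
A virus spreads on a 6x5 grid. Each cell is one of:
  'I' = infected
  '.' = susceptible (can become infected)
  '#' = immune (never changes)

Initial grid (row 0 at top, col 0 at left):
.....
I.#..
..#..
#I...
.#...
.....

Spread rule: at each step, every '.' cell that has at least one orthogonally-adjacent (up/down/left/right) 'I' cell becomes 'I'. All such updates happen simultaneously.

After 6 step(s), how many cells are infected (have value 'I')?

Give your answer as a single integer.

Step 0 (initial): 2 infected
Step 1: +5 new -> 7 infected
Step 2: +3 new -> 10 infected
Step 3: +5 new -> 15 infected
Step 4: +6 new -> 21 infected
Step 5: +4 new -> 25 infected
Step 6: +1 new -> 26 infected

Answer: 26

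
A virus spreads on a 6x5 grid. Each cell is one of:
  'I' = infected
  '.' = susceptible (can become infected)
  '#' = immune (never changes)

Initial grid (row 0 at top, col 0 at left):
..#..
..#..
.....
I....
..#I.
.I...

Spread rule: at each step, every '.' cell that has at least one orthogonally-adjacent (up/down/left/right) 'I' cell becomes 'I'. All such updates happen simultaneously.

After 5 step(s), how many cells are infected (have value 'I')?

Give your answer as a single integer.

Answer: 27

Derivation:
Step 0 (initial): 3 infected
Step 1: +9 new -> 12 infected
Step 2: +6 new -> 18 infected
Step 3: +5 new -> 23 infected
Step 4: +3 new -> 26 infected
Step 5: +1 new -> 27 infected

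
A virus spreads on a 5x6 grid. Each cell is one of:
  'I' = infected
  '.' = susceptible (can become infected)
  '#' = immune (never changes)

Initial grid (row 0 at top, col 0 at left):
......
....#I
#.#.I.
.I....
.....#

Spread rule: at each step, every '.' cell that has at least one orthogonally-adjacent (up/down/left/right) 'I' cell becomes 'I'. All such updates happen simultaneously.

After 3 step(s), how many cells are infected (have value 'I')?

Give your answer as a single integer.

Step 0 (initial): 3 infected
Step 1: +8 new -> 11 infected
Step 2: +8 new -> 19 infected
Step 3: +5 new -> 24 infected

Answer: 24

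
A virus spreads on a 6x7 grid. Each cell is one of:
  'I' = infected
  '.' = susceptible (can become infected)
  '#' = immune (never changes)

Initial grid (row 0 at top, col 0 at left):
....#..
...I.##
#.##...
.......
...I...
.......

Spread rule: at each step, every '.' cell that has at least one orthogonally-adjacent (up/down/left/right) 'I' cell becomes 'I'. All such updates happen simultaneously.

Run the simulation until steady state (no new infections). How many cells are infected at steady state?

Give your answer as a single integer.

Answer: 34

Derivation:
Step 0 (initial): 2 infected
Step 1: +7 new -> 9 infected
Step 2: +9 new -> 18 infected
Step 3: +10 new -> 28 infected
Step 4: +6 new -> 34 infected
Step 5: +0 new -> 34 infected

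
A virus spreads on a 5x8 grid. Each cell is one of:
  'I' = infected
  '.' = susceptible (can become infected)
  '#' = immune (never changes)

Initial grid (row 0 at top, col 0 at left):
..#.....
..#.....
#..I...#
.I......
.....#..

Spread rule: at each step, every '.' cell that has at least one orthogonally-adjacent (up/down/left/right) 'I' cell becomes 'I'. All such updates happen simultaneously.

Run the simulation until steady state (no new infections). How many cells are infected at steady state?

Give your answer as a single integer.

Answer: 35

Derivation:
Step 0 (initial): 2 infected
Step 1: +8 new -> 10 infected
Step 2: +8 new -> 18 infected
Step 3: +7 new -> 25 infected
Step 4: +4 new -> 29 infected
Step 5: +4 new -> 33 infected
Step 6: +2 new -> 35 infected
Step 7: +0 new -> 35 infected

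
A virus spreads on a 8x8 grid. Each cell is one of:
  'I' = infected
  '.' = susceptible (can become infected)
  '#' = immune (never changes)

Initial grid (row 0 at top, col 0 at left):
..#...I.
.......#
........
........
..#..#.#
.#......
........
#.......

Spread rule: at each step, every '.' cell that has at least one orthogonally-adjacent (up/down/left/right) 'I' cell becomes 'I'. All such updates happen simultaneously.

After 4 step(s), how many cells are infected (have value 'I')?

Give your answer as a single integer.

Step 0 (initial): 1 infected
Step 1: +3 new -> 4 infected
Step 2: +3 new -> 7 infected
Step 3: +5 new -> 12 infected
Step 4: +5 new -> 17 infected

Answer: 17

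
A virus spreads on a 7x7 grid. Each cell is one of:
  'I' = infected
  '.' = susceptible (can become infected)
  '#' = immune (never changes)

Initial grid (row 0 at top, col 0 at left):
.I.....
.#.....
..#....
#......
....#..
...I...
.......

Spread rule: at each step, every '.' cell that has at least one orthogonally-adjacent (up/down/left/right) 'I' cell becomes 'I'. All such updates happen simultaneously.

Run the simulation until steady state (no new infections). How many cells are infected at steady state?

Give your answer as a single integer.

Answer: 45

Derivation:
Step 0 (initial): 2 infected
Step 1: +6 new -> 8 infected
Step 2: +9 new -> 17 infected
Step 3: +12 new -> 29 infected
Step 4: +10 new -> 39 infected
Step 5: +4 new -> 43 infected
Step 6: +2 new -> 45 infected
Step 7: +0 new -> 45 infected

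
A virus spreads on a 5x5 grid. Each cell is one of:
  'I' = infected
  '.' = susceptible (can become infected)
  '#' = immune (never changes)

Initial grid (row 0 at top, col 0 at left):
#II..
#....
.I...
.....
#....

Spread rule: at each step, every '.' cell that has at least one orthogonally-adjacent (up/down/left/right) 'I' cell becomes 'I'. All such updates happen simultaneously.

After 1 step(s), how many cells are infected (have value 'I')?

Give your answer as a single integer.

Answer: 9

Derivation:
Step 0 (initial): 3 infected
Step 1: +6 new -> 9 infected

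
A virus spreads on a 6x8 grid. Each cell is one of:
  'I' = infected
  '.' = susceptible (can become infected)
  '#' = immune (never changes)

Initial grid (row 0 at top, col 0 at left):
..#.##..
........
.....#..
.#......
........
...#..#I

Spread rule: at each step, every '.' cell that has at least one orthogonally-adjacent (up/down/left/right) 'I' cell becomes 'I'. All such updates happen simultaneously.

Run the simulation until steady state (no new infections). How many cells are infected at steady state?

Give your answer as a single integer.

Answer: 41

Derivation:
Step 0 (initial): 1 infected
Step 1: +1 new -> 2 infected
Step 2: +2 new -> 4 infected
Step 3: +3 new -> 7 infected
Step 4: +5 new -> 12 infected
Step 5: +5 new -> 17 infected
Step 6: +5 new -> 22 infected
Step 7: +5 new -> 27 infected
Step 8: +4 new -> 31 infected
Step 9: +5 new -> 36 infected
Step 10: +2 new -> 38 infected
Step 11: +2 new -> 40 infected
Step 12: +1 new -> 41 infected
Step 13: +0 new -> 41 infected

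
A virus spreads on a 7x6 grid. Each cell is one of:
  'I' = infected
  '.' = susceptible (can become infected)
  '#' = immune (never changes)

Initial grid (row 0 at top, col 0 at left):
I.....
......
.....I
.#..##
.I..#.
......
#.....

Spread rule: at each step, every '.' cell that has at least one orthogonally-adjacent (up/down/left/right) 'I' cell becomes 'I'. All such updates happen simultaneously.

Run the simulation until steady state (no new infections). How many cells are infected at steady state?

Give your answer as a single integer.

Step 0 (initial): 3 infected
Step 1: +7 new -> 10 infected
Step 2: +12 new -> 22 infected
Step 3: +9 new -> 31 infected
Step 4: +2 new -> 33 infected
Step 5: +2 new -> 35 infected
Step 6: +2 new -> 37 infected
Step 7: +0 new -> 37 infected

Answer: 37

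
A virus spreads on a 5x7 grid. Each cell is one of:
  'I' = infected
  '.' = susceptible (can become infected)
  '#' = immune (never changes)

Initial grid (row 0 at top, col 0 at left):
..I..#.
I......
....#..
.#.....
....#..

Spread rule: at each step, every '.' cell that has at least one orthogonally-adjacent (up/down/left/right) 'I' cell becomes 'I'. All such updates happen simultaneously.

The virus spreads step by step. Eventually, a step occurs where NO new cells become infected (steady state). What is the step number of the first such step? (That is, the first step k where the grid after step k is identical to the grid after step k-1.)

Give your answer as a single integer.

Step 0 (initial): 2 infected
Step 1: +6 new -> 8 infected
Step 2: +5 new -> 13 infected
Step 3: +4 new -> 17 infected
Step 4: +4 new -> 21 infected
Step 5: +4 new -> 25 infected
Step 6: +3 new -> 28 infected
Step 7: +2 new -> 30 infected
Step 8: +1 new -> 31 infected
Step 9: +0 new -> 31 infected

Answer: 9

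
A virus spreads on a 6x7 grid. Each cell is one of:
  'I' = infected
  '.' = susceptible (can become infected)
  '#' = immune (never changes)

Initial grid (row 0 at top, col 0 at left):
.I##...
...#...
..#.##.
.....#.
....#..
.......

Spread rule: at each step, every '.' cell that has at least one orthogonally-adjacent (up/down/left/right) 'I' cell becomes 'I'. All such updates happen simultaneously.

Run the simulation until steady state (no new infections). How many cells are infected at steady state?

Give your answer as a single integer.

Answer: 34

Derivation:
Step 0 (initial): 1 infected
Step 1: +2 new -> 3 infected
Step 2: +3 new -> 6 infected
Step 3: +2 new -> 8 infected
Step 4: +3 new -> 11 infected
Step 5: +4 new -> 15 infected
Step 6: +5 new -> 20 infected
Step 7: +1 new -> 21 infected
Step 8: +1 new -> 22 infected
Step 9: +1 new -> 23 infected
Step 10: +2 new -> 25 infected
Step 11: +1 new -> 26 infected
Step 12: +1 new -> 27 infected
Step 13: +1 new -> 28 infected
Step 14: +1 new -> 29 infected
Step 15: +2 new -> 31 infected
Step 16: +2 new -> 33 infected
Step 17: +1 new -> 34 infected
Step 18: +0 new -> 34 infected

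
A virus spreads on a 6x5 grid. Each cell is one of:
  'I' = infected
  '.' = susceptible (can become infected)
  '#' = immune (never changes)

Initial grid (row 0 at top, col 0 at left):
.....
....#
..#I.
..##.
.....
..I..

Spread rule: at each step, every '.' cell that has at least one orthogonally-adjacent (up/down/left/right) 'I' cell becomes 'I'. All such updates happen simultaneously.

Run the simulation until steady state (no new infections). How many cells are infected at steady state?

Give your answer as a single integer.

Answer: 26

Derivation:
Step 0 (initial): 2 infected
Step 1: +5 new -> 7 infected
Step 2: +7 new -> 14 infected
Step 3: +6 new -> 20 infected
Step 4: +4 new -> 24 infected
Step 5: +2 new -> 26 infected
Step 6: +0 new -> 26 infected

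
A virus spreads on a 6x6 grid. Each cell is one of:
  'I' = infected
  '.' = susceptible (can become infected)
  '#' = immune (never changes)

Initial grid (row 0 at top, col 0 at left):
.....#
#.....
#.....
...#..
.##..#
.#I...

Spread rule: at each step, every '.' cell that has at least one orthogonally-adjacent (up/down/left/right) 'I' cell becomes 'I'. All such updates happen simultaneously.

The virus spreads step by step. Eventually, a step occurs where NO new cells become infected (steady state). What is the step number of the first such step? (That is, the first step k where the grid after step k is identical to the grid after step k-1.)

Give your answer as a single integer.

Step 0 (initial): 1 infected
Step 1: +1 new -> 2 infected
Step 2: +2 new -> 4 infected
Step 3: +2 new -> 6 infected
Step 4: +1 new -> 7 infected
Step 5: +2 new -> 9 infected
Step 6: +3 new -> 12 infected
Step 7: +4 new -> 16 infected
Step 8: +4 new -> 20 infected
Step 9: +3 new -> 23 infected
Step 10: +2 new -> 25 infected
Step 11: +2 new -> 27 infected
Step 12: +1 new -> 28 infected
Step 13: +0 new -> 28 infected

Answer: 13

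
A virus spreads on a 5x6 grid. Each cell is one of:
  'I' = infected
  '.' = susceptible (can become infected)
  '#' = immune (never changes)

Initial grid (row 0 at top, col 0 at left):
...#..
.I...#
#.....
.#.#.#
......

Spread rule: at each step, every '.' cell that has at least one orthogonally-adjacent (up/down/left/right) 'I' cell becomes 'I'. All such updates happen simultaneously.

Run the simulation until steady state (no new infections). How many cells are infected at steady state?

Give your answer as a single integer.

Step 0 (initial): 1 infected
Step 1: +4 new -> 5 infected
Step 2: +4 new -> 9 infected
Step 3: +3 new -> 12 infected
Step 4: +3 new -> 15 infected
Step 5: +5 new -> 20 infected
Step 6: +2 new -> 22 infected
Step 7: +2 new -> 24 infected
Step 8: +0 new -> 24 infected

Answer: 24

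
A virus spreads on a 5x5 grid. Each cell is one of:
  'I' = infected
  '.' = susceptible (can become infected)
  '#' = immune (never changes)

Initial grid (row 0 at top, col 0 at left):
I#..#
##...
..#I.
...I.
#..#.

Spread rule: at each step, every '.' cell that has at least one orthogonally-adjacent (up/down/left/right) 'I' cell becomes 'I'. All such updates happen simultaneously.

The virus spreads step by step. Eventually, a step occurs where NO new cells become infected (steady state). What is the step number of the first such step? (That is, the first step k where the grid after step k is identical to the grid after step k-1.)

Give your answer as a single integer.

Step 0 (initial): 3 infected
Step 1: +4 new -> 7 infected
Step 2: +6 new -> 13 infected
Step 3: +4 new -> 17 infected
Step 4: +1 new -> 18 infected
Step 5: +0 new -> 18 infected

Answer: 5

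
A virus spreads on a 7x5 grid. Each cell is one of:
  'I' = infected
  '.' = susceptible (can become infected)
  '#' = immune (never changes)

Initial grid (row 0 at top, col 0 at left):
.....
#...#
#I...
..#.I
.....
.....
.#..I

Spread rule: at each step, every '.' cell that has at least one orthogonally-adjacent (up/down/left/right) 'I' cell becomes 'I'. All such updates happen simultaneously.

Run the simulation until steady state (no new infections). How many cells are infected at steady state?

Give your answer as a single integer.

Step 0 (initial): 3 infected
Step 1: +8 new -> 11 infected
Step 2: +8 new -> 19 infected
Step 3: +7 new -> 26 infected
Step 4: +2 new -> 28 infected
Step 5: +2 new -> 30 infected
Step 6: +0 new -> 30 infected

Answer: 30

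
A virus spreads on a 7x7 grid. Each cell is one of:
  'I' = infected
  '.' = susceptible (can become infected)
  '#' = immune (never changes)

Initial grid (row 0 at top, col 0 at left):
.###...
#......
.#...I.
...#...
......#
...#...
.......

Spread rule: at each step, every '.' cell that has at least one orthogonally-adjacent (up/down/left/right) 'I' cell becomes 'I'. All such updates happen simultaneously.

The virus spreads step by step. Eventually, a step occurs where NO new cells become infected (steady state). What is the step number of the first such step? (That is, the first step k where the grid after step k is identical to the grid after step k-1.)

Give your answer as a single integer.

Answer: 10

Derivation:
Step 0 (initial): 1 infected
Step 1: +4 new -> 5 infected
Step 2: +7 new -> 12 infected
Step 3: +6 new -> 18 infected
Step 4: +6 new -> 24 infected
Step 5: +5 new -> 29 infected
Step 6: +4 new -> 33 infected
Step 7: +4 new -> 37 infected
Step 8: +2 new -> 39 infected
Step 9: +1 new -> 40 infected
Step 10: +0 new -> 40 infected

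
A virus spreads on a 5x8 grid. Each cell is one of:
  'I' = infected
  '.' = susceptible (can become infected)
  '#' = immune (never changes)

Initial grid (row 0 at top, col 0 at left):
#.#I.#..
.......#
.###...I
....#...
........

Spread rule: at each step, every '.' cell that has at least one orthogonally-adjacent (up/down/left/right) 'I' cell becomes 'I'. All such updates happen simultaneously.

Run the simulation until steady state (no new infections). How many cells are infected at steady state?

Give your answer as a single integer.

Step 0 (initial): 2 infected
Step 1: +4 new -> 6 infected
Step 2: +6 new -> 12 infected
Step 3: +6 new -> 18 infected
Step 4: +4 new -> 22 infected
Step 5: +2 new -> 24 infected
Step 6: +2 new -> 26 infected
Step 7: +4 new -> 30 infected
Step 8: +2 new -> 32 infected
Step 9: +0 new -> 32 infected

Answer: 32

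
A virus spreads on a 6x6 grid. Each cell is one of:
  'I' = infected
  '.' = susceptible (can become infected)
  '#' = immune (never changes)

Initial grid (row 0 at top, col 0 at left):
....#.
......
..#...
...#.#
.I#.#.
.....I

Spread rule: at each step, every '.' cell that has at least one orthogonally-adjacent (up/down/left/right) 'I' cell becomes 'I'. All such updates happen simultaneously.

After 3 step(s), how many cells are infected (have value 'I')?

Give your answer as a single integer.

Step 0 (initial): 2 infected
Step 1: +5 new -> 7 infected
Step 2: +6 new -> 13 infected
Step 3: +3 new -> 16 infected

Answer: 16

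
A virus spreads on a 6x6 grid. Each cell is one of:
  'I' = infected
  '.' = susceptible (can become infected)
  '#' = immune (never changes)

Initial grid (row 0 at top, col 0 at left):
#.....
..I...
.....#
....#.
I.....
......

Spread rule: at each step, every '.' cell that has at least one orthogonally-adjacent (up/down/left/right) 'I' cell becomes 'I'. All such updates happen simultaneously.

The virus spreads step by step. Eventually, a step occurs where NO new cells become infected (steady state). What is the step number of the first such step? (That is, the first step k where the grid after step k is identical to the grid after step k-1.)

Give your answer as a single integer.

Answer: 7

Derivation:
Step 0 (initial): 2 infected
Step 1: +7 new -> 9 infected
Step 2: +11 new -> 20 infected
Step 3: +6 new -> 26 infected
Step 4: +3 new -> 29 infected
Step 5: +2 new -> 31 infected
Step 6: +2 new -> 33 infected
Step 7: +0 new -> 33 infected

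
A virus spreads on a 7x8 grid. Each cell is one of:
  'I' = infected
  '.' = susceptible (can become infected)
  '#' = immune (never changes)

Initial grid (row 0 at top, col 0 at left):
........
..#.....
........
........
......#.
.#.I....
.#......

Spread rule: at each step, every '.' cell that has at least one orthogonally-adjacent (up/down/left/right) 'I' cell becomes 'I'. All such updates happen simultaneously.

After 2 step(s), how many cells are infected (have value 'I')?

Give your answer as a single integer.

Step 0 (initial): 1 infected
Step 1: +4 new -> 5 infected
Step 2: +6 new -> 11 infected

Answer: 11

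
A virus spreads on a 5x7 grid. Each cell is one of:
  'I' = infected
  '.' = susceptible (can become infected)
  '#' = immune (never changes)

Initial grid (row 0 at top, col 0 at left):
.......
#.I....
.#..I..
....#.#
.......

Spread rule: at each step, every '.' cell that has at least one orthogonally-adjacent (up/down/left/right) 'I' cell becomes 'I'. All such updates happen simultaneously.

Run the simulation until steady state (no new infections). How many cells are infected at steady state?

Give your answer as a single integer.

Answer: 31

Derivation:
Step 0 (initial): 2 infected
Step 1: +7 new -> 9 infected
Step 2: +8 new -> 17 infected
Step 3: +7 new -> 24 infected
Step 4: +5 new -> 29 infected
Step 5: +2 new -> 31 infected
Step 6: +0 new -> 31 infected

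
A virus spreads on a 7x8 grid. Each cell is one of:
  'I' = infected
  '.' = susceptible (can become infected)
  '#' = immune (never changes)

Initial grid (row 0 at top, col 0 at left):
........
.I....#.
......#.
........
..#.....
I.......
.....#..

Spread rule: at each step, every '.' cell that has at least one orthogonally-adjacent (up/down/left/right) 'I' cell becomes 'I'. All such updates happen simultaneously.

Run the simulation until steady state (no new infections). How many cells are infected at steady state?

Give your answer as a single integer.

Step 0 (initial): 2 infected
Step 1: +7 new -> 9 infected
Step 2: +10 new -> 19 infected
Step 3: +6 new -> 25 infected
Step 4: +7 new -> 32 infected
Step 5: +6 new -> 38 infected
Step 6: +4 new -> 42 infected
Step 7: +5 new -> 47 infected
Step 8: +4 new -> 51 infected
Step 9: +1 new -> 52 infected
Step 10: +0 new -> 52 infected

Answer: 52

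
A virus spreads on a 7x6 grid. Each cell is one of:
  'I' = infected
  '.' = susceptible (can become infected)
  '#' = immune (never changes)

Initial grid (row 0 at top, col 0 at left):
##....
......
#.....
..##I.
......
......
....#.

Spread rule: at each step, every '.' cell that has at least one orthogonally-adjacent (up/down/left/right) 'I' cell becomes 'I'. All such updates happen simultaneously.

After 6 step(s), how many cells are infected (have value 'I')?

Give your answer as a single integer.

Answer: 35

Derivation:
Step 0 (initial): 1 infected
Step 1: +3 new -> 4 infected
Step 2: +6 new -> 10 infected
Step 3: +7 new -> 17 infected
Step 4: +8 new -> 25 infected
Step 5: +6 new -> 31 infected
Step 6: +4 new -> 35 infected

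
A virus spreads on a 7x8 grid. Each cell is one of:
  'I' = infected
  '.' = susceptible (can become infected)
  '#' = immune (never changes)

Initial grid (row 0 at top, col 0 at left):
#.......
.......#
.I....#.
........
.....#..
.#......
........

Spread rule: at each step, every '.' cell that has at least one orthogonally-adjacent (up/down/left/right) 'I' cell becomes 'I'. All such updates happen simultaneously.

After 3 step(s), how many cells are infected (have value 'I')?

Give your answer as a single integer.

Step 0 (initial): 1 infected
Step 1: +4 new -> 5 infected
Step 2: +7 new -> 12 infected
Step 3: +6 new -> 18 infected

Answer: 18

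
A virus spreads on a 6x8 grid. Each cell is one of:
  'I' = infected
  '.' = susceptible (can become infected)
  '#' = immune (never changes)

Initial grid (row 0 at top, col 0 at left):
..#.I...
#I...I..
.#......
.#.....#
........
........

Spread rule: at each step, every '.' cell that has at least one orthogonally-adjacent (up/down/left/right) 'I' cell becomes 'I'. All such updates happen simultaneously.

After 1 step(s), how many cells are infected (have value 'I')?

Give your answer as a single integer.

Step 0 (initial): 3 infected
Step 1: +7 new -> 10 infected

Answer: 10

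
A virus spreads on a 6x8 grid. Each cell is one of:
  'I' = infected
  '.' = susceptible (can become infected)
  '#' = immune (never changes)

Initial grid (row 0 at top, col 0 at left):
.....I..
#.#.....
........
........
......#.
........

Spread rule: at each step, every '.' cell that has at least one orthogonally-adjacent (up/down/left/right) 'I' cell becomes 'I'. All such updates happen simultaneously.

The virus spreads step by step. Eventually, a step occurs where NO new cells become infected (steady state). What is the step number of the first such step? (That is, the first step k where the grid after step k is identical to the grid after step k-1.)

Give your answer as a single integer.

Answer: 11

Derivation:
Step 0 (initial): 1 infected
Step 1: +3 new -> 4 infected
Step 2: +5 new -> 9 infected
Step 3: +6 new -> 15 infected
Step 4: +6 new -> 21 infected
Step 5: +7 new -> 28 infected
Step 6: +6 new -> 34 infected
Step 7: +5 new -> 39 infected
Step 8: +3 new -> 42 infected
Step 9: +2 new -> 44 infected
Step 10: +1 new -> 45 infected
Step 11: +0 new -> 45 infected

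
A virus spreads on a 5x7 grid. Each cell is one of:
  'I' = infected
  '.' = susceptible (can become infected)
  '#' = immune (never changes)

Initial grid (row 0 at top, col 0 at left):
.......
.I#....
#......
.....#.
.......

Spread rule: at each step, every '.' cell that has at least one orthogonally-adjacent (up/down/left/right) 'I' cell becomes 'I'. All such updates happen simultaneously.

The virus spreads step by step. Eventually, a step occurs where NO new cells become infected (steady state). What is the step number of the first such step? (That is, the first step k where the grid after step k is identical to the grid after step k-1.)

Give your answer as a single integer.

Step 0 (initial): 1 infected
Step 1: +3 new -> 4 infected
Step 2: +4 new -> 8 infected
Step 3: +5 new -> 13 infected
Step 4: +6 new -> 19 infected
Step 5: +5 new -> 24 infected
Step 6: +4 new -> 28 infected
Step 7: +3 new -> 31 infected
Step 8: +1 new -> 32 infected
Step 9: +0 new -> 32 infected

Answer: 9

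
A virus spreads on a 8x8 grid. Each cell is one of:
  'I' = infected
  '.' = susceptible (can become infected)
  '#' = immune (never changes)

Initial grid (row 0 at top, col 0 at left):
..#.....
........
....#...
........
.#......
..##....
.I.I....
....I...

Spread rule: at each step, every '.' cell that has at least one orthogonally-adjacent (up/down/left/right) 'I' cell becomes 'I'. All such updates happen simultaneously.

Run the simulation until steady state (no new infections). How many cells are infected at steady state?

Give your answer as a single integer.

Step 0 (initial): 3 infected
Step 1: +7 new -> 10 infected
Step 2: +6 new -> 16 infected
Step 3: +5 new -> 21 infected
Step 4: +6 new -> 27 infected
Step 5: +7 new -> 34 infected
Step 6: +7 new -> 41 infected
Step 7: +7 new -> 48 infected
Step 8: +7 new -> 55 infected
Step 9: +3 new -> 58 infected
Step 10: +1 new -> 59 infected
Step 11: +0 new -> 59 infected

Answer: 59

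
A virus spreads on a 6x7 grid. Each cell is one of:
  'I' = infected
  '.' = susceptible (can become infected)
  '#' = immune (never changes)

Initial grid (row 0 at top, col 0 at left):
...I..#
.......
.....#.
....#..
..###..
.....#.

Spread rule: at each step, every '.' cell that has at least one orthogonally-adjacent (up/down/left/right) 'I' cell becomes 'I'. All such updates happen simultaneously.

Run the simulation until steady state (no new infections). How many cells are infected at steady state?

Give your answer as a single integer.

Step 0 (initial): 1 infected
Step 1: +3 new -> 4 infected
Step 2: +5 new -> 9 infected
Step 3: +6 new -> 15 infected
Step 4: +4 new -> 19 infected
Step 5: +3 new -> 22 infected
Step 6: +3 new -> 25 infected
Step 7: +4 new -> 29 infected
Step 8: +4 new -> 33 infected
Step 9: +1 new -> 34 infected
Step 10: +1 new -> 35 infected
Step 11: +0 new -> 35 infected

Answer: 35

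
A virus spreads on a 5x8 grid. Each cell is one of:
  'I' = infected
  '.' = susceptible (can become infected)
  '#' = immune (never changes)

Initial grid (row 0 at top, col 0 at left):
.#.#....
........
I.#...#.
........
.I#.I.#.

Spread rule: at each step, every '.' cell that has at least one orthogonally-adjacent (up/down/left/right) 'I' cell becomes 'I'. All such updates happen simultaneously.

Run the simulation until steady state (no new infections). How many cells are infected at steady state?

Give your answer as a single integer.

Step 0 (initial): 3 infected
Step 1: +8 new -> 11 infected
Step 2: +6 new -> 17 infected
Step 3: +5 new -> 22 infected
Step 4: +5 new -> 27 infected
Step 5: +4 new -> 31 infected
Step 6: +2 new -> 33 infected
Step 7: +1 new -> 34 infected
Step 8: +0 new -> 34 infected

Answer: 34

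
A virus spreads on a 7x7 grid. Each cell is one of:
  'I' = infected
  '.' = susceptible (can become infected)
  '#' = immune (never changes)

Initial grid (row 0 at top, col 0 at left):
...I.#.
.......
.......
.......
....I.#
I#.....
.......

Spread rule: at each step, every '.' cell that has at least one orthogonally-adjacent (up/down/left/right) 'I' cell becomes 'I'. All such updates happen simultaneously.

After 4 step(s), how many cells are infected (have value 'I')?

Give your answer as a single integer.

Answer: 45

Derivation:
Step 0 (initial): 3 infected
Step 1: +9 new -> 12 infected
Step 2: +14 new -> 26 infected
Step 3: +14 new -> 40 infected
Step 4: +5 new -> 45 infected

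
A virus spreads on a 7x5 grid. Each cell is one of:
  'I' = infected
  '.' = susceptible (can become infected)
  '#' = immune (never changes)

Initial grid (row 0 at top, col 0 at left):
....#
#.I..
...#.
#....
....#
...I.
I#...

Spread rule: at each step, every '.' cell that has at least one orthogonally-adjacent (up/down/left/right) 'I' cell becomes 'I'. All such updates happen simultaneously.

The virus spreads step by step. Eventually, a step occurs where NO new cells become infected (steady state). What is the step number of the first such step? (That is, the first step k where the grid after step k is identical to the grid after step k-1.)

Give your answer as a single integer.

Step 0 (initial): 3 infected
Step 1: +9 new -> 12 infected
Step 2: +11 new -> 23 infected
Step 3: +6 new -> 29 infected
Step 4: +0 new -> 29 infected

Answer: 4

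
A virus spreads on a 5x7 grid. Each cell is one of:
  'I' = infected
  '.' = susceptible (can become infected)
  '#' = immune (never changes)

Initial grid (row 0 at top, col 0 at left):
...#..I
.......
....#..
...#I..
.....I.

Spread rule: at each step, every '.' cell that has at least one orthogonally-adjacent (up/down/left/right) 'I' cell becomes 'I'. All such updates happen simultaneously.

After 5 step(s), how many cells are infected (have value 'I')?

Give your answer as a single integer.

Step 0 (initial): 3 infected
Step 1: +5 new -> 8 infected
Step 2: +6 new -> 14 infected
Step 3: +2 new -> 16 infected
Step 4: +3 new -> 19 infected
Step 5: +5 new -> 24 infected

Answer: 24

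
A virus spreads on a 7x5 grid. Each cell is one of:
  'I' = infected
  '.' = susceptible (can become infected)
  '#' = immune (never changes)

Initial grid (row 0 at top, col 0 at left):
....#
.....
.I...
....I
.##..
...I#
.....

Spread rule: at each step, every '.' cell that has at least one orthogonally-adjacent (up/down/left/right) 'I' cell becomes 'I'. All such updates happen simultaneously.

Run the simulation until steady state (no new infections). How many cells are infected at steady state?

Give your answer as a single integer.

Answer: 31

Derivation:
Step 0 (initial): 3 infected
Step 1: +10 new -> 13 infected
Step 2: +10 new -> 23 infected
Step 3: +6 new -> 29 infected
Step 4: +2 new -> 31 infected
Step 5: +0 new -> 31 infected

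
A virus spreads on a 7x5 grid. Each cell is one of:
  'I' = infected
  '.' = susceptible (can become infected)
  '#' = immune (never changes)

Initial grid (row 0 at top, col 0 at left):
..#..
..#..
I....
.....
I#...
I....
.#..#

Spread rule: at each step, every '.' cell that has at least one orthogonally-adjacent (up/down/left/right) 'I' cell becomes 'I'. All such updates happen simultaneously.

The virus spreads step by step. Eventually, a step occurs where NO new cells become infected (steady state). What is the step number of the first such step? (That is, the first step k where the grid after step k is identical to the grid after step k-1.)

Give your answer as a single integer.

Answer: 7

Derivation:
Step 0 (initial): 3 infected
Step 1: +5 new -> 8 infected
Step 2: +5 new -> 13 infected
Step 3: +6 new -> 19 infected
Step 4: +6 new -> 25 infected
Step 5: +4 new -> 29 infected
Step 6: +1 new -> 30 infected
Step 7: +0 new -> 30 infected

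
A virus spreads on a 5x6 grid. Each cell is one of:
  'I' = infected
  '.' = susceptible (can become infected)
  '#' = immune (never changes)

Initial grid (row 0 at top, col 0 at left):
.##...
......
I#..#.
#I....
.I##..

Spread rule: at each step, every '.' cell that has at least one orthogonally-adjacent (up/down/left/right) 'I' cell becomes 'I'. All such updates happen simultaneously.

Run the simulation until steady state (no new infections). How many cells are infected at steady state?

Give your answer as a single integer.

Answer: 23

Derivation:
Step 0 (initial): 3 infected
Step 1: +3 new -> 6 infected
Step 2: +4 new -> 10 infected
Step 3: +3 new -> 13 infected
Step 4: +3 new -> 16 infected
Step 5: +4 new -> 20 infected
Step 6: +2 new -> 22 infected
Step 7: +1 new -> 23 infected
Step 8: +0 new -> 23 infected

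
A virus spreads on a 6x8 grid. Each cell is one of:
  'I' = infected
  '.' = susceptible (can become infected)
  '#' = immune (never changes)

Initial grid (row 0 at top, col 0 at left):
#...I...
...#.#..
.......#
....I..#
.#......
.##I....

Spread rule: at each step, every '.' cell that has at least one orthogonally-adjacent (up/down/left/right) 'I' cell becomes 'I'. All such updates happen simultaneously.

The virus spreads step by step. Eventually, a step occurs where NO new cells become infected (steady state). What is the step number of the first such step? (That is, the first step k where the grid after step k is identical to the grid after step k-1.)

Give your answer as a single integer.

Step 0 (initial): 3 infected
Step 1: +9 new -> 12 infected
Step 2: +9 new -> 21 infected
Step 3: +9 new -> 30 infected
Step 4: +6 new -> 36 infected
Step 5: +3 new -> 39 infected
Step 6: +1 new -> 40 infected
Step 7: +0 new -> 40 infected

Answer: 7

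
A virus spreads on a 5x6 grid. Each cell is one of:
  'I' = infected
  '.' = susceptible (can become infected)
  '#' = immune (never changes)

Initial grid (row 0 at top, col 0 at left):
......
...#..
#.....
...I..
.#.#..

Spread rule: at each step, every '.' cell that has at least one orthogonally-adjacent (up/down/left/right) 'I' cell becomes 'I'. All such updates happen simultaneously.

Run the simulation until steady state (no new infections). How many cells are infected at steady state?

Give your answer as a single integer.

Answer: 26

Derivation:
Step 0 (initial): 1 infected
Step 1: +3 new -> 4 infected
Step 2: +6 new -> 10 infected
Step 3: +6 new -> 16 infected
Step 4: +5 new -> 21 infected
Step 5: +4 new -> 25 infected
Step 6: +1 new -> 26 infected
Step 7: +0 new -> 26 infected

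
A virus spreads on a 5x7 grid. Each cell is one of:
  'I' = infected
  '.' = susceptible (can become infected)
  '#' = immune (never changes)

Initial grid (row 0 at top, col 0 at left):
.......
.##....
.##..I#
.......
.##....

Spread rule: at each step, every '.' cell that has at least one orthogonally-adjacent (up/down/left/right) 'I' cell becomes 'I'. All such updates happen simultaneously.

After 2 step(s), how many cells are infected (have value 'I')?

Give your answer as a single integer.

Answer: 11

Derivation:
Step 0 (initial): 1 infected
Step 1: +3 new -> 4 infected
Step 2: +7 new -> 11 infected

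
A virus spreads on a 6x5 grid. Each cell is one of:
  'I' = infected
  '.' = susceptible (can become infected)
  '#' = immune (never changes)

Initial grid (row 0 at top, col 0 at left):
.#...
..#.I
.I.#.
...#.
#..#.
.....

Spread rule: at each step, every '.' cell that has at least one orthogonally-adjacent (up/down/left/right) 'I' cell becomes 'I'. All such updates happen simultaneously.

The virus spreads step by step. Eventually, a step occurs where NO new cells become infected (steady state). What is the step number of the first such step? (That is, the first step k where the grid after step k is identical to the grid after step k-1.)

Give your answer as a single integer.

Answer: 6

Derivation:
Step 0 (initial): 2 infected
Step 1: +7 new -> 9 infected
Step 2: +6 new -> 15 infected
Step 3: +5 new -> 20 infected
Step 4: +3 new -> 23 infected
Step 5: +1 new -> 24 infected
Step 6: +0 new -> 24 infected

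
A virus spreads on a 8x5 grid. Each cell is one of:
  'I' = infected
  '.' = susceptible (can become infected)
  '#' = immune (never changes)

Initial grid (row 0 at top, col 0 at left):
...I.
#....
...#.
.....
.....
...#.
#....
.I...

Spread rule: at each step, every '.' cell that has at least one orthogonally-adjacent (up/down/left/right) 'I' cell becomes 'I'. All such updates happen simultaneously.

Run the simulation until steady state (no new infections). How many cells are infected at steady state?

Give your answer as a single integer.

Answer: 36

Derivation:
Step 0 (initial): 2 infected
Step 1: +6 new -> 8 infected
Step 2: +6 new -> 14 infected
Step 3: +9 new -> 23 infected
Step 4: +7 new -> 30 infected
Step 5: +6 new -> 36 infected
Step 6: +0 new -> 36 infected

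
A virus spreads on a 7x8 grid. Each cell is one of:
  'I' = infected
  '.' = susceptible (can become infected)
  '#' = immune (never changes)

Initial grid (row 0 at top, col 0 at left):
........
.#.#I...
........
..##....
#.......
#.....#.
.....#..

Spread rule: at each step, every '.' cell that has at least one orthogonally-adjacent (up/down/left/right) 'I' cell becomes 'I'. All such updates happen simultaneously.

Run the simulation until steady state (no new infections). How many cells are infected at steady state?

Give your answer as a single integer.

Answer: 48

Derivation:
Step 0 (initial): 1 infected
Step 1: +3 new -> 4 infected
Step 2: +6 new -> 10 infected
Step 3: +7 new -> 17 infected
Step 4: +9 new -> 26 infected
Step 5: +9 new -> 35 infected
Step 6: +6 new -> 41 infected
Step 7: +3 new -> 44 infected
Step 8: +2 new -> 46 infected
Step 9: +2 new -> 48 infected
Step 10: +0 new -> 48 infected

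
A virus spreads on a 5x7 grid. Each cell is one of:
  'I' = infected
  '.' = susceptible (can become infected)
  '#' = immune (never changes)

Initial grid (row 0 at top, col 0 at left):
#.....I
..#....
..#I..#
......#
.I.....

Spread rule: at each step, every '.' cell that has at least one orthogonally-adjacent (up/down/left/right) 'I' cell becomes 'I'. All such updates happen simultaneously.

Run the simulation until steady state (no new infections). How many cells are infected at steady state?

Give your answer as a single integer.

Answer: 30

Derivation:
Step 0 (initial): 3 infected
Step 1: +8 new -> 11 infected
Step 2: +10 new -> 21 infected
Step 3: +5 new -> 26 infected
Step 4: +3 new -> 29 infected
Step 5: +1 new -> 30 infected
Step 6: +0 new -> 30 infected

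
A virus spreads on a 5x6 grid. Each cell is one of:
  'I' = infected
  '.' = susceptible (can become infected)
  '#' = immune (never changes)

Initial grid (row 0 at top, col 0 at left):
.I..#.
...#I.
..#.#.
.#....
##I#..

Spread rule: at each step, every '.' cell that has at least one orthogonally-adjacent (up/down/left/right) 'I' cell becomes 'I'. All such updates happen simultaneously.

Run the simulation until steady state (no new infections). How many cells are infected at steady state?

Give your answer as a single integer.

Step 0 (initial): 3 infected
Step 1: +5 new -> 8 infected
Step 2: +7 new -> 15 infected
Step 3: +4 new -> 19 infected
Step 4: +3 new -> 22 infected
Step 5: +0 new -> 22 infected

Answer: 22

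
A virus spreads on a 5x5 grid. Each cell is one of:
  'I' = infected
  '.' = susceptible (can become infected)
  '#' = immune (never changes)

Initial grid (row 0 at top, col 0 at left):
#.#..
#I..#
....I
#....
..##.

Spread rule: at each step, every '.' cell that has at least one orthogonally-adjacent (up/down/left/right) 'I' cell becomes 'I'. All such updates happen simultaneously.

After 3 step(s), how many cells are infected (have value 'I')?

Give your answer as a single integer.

Step 0 (initial): 2 infected
Step 1: +5 new -> 7 infected
Step 2: +6 new -> 13 infected
Step 3: +3 new -> 16 infected

Answer: 16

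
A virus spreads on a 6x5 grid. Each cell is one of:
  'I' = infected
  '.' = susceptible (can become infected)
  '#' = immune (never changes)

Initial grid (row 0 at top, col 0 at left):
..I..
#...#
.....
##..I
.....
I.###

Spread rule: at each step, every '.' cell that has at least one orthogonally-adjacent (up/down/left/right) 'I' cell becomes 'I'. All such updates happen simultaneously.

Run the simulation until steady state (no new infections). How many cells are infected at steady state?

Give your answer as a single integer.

Step 0 (initial): 3 infected
Step 1: +8 new -> 11 infected
Step 2: +9 new -> 20 infected
Step 3: +2 new -> 22 infected
Step 4: +1 new -> 23 infected
Step 5: +0 new -> 23 infected

Answer: 23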